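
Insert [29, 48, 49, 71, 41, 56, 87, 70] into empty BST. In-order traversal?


Insert 29: root
Insert 48: R from 29
Insert 49: R from 29 -> R from 48
Insert 71: R from 29 -> R from 48 -> R from 49
Insert 41: R from 29 -> L from 48
Insert 56: R from 29 -> R from 48 -> R from 49 -> L from 71
Insert 87: R from 29 -> R from 48 -> R from 49 -> R from 71
Insert 70: R from 29 -> R from 48 -> R from 49 -> L from 71 -> R from 56

In-order: [29, 41, 48, 49, 56, 70, 71, 87]


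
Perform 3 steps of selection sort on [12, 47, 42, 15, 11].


Initial: [12, 47, 42, 15, 11]
Step 1: min=11 at 4
  Swap: [11, 47, 42, 15, 12]
Step 2: min=12 at 4
  Swap: [11, 12, 42, 15, 47]
Step 3: min=15 at 3
  Swap: [11, 12, 15, 42, 47]

After 3 steps: [11, 12, 15, 42, 47]


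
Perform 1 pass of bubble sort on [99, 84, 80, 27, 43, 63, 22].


Initial: [99, 84, 80, 27, 43, 63, 22]
Pass 1: [84, 80, 27, 43, 63, 22, 99] (6 swaps)

After 1 pass: [84, 80, 27, 43, 63, 22, 99]


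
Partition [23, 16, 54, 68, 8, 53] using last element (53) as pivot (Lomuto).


Pivot: 53
  23 <= 53: advance i (no swap)
  16 <= 53: advance i (no swap)
  8 <= 53: swap -> [23, 16, 8, 68, 54, 53]
Place pivot at 3: [23, 16, 8, 53, 54, 68]

Partitioned: [23, 16, 8, 53, 54, 68]


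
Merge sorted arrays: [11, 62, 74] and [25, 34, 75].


Take 11 from A
Take 25 from B
Take 34 from B
Take 62 from A
Take 74 from A

Merged: [11, 25, 34, 62, 74, 75]


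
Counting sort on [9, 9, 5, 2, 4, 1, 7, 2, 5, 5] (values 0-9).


Input: [9, 9, 5, 2, 4, 1, 7, 2, 5, 5]
Counts: [0, 1, 2, 0, 1, 3, 0, 1, 0, 2]

Sorted: [1, 2, 2, 4, 5, 5, 5, 7, 9, 9]


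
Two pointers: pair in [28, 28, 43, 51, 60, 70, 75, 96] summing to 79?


lo=0(28)+hi=7(96)=124
lo=0(28)+hi=6(75)=103
lo=0(28)+hi=5(70)=98
lo=0(28)+hi=4(60)=88
lo=0(28)+hi=3(51)=79

Yes: 28+51=79


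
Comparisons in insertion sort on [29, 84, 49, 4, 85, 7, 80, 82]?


Algorithm: insertion sort
Input: [29, 84, 49, 4, 85, 7, 80, 82]
Sorted: [4, 7, 29, 49, 80, 82, 84, 85]

18


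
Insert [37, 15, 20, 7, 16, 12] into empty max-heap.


Insert 37: [37]
Insert 15: [37, 15]
Insert 20: [37, 15, 20]
Insert 7: [37, 15, 20, 7]
Insert 16: [37, 16, 20, 7, 15]
Insert 12: [37, 16, 20, 7, 15, 12]

Final heap: [37, 16, 20, 7, 15, 12]


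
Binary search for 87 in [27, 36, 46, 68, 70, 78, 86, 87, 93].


Step 1: lo=0, hi=8, mid=4, val=70
Step 2: lo=5, hi=8, mid=6, val=86
Step 3: lo=7, hi=8, mid=7, val=87

Found at index 7


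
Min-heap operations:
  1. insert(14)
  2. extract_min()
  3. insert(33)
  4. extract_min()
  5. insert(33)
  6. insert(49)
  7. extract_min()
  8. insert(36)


insert(14) -> [14]
extract_min()->14, []
insert(33) -> [33]
extract_min()->33, []
insert(33) -> [33]
insert(49) -> [33, 49]
extract_min()->33, [49]
insert(36) -> [36, 49]

Final heap: [36, 49]


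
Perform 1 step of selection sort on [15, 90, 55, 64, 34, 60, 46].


Initial: [15, 90, 55, 64, 34, 60, 46]
Step 1: min=15 at 0
  Swap: [15, 90, 55, 64, 34, 60, 46]

After 1 step: [15, 90, 55, 64, 34, 60, 46]


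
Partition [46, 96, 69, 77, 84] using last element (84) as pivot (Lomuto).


Pivot: 84
  46 <= 84: advance i (no swap)
  69 <= 84: swap -> [46, 69, 96, 77, 84]
  77 <= 84: swap -> [46, 69, 77, 96, 84]
Place pivot at 3: [46, 69, 77, 84, 96]

Partitioned: [46, 69, 77, 84, 96]


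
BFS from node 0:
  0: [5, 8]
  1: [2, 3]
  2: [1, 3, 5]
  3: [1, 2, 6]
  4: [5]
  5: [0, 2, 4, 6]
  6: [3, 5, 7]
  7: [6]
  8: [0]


Visit 0, enqueue [5, 8]
Visit 5, enqueue [2, 4, 6]
Visit 8, enqueue []
Visit 2, enqueue [1, 3]
Visit 4, enqueue []
Visit 6, enqueue [7]
Visit 1, enqueue []
Visit 3, enqueue []
Visit 7, enqueue []

BFS order: [0, 5, 8, 2, 4, 6, 1, 3, 7]


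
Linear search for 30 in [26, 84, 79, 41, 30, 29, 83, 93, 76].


i=0: 26!=30
i=1: 84!=30
i=2: 79!=30
i=3: 41!=30
i=4: 30==30 found!

Found at 4, 5 comps


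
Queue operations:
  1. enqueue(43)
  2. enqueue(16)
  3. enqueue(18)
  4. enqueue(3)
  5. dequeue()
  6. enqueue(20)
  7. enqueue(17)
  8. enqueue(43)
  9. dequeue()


enqueue(43) -> [43]
enqueue(16) -> [43, 16]
enqueue(18) -> [43, 16, 18]
enqueue(3) -> [43, 16, 18, 3]
dequeue()->43, [16, 18, 3]
enqueue(20) -> [16, 18, 3, 20]
enqueue(17) -> [16, 18, 3, 20, 17]
enqueue(43) -> [16, 18, 3, 20, 17, 43]
dequeue()->16, [18, 3, 20, 17, 43]

Final queue: [18, 3, 20, 17, 43]


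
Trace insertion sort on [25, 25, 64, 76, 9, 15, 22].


Initial: [25, 25, 64, 76, 9, 15, 22]
Insert 25: [25, 25, 64, 76, 9, 15, 22]
Insert 64: [25, 25, 64, 76, 9, 15, 22]
Insert 76: [25, 25, 64, 76, 9, 15, 22]
Insert 9: [9, 25, 25, 64, 76, 15, 22]
Insert 15: [9, 15, 25, 25, 64, 76, 22]
Insert 22: [9, 15, 22, 25, 25, 64, 76]

Sorted: [9, 15, 22, 25, 25, 64, 76]


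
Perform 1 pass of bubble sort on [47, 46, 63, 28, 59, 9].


Initial: [47, 46, 63, 28, 59, 9]
Pass 1: [46, 47, 28, 59, 9, 63] (4 swaps)

After 1 pass: [46, 47, 28, 59, 9, 63]


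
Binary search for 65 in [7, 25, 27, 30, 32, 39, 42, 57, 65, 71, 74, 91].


Step 1: lo=0, hi=11, mid=5, val=39
Step 2: lo=6, hi=11, mid=8, val=65

Found at index 8


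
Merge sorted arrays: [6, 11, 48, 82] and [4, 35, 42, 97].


Take 4 from B
Take 6 from A
Take 11 from A
Take 35 from B
Take 42 from B
Take 48 from A
Take 82 from A

Merged: [4, 6, 11, 35, 42, 48, 82, 97]


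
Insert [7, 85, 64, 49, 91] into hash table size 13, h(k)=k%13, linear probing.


Insert 7: h=7 -> slot 7
Insert 85: h=7, 1 probes -> slot 8
Insert 64: h=12 -> slot 12
Insert 49: h=10 -> slot 10
Insert 91: h=0 -> slot 0

Table: [91, None, None, None, None, None, None, 7, 85, None, 49, None, 64]


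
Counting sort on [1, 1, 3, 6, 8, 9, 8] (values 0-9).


Input: [1, 1, 3, 6, 8, 9, 8]
Counts: [0, 2, 0, 1, 0, 0, 1, 0, 2, 1]

Sorted: [1, 1, 3, 6, 8, 8, 9]


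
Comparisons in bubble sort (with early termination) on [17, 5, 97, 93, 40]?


Algorithm: bubble sort (with early termination)
Input: [17, 5, 97, 93, 40]
Sorted: [5, 17, 40, 93, 97]

9


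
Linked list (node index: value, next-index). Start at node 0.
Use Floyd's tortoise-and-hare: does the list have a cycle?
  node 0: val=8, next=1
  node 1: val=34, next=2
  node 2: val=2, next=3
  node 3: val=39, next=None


Floyd's tortoise (slow, +1) and hare (fast, +2):
  init: slow=0, fast=0
  step 1: slow=1, fast=2
  step 2: fast 2->3->None, no cycle

Cycle: no


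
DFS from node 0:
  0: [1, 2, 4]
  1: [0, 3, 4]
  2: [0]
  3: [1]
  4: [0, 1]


Visit 0, push [4, 2, 1]
Visit 1, push [4, 3]
Visit 3, push []
Visit 4, push []
Visit 2, push []

DFS order: [0, 1, 3, 4, 2]


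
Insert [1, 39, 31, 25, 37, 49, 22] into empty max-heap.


Insert 1: [1]
Insert 39: [39, 1]
Insert 31: [39, 1, 31]
Insert 25: [39, 25, 31, 1]
Insert 37: [39, 37, 31, 1, 25]
Insert 49: [49, 37, 39, 1, 25, 31]
Insert 22: [49, 37, 39, 1, 25, 31, 22]

Final heap: [49, 37, 39, 1, 25, 31, 22]


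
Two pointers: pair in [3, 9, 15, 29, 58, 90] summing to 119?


lo=0(3)+hi=5(90)=93
lo=1(9)+hi=5(90)=99
lo=2(15)+hi=5(90)=105
lo=3(29)+hi=5(90)=119

Yes: 29+90=119


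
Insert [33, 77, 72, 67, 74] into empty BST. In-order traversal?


Insert 33: root
Insert 77: R from 33
Insert 72: R from 33 -> L from 77
Insert 67: R from 33 -> L from 77 -> L from 72
Insert 74: R from 33 -> L from 77 -> R from 72

In-order: [33, 67, 72, 74, 77]


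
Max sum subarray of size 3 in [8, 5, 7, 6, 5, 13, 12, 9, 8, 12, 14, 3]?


[0:3]: 20
[1:4]: 18
[2:5]: 18
[3:6]: 24
[4:7]: 30
[5:8]: 34
[6:9]: 29
[7:10]: 29
[8:11]: 34
[9:12]: 29

Max: 34 at [5:8]


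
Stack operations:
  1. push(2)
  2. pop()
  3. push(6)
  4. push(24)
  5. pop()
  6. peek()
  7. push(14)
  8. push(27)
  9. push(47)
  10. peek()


push(2) -> [2]
pop()->2, []
push(6) -> [6]
push(24) -> [6, 24]
pop()->24, [6]
peek()->6
push(14) -> [6, 14]
push(27) -> [6, 14, 27]
push(47) -> [6, 14, 27, 47]
peek()->47

Final stack: [6, 14, 27, 47]


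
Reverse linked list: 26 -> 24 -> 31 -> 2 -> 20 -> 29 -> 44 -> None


Step 1: curr=26, set curr.next=prev(None) | reversed so far: 26
Step 2: curr=24, set curr.next=prev(26) | reversed so far: 24 -> 26
Step 3: curr=31, set curr.next=prev(24) | reversed so far: 31 -> 24 -> 26
Step 4: curr=2, set curr.next=prev(31) | reversed so far: 2 -> 31 -> 24 -> 26
Step 5: curr=20, set curr.next=prev(2) | reversed so far: 20 -> 2 -> 31 -> 24 -> 26
Step 6: curr=29, set curr.next=prev(20) | reversed so far: 29 -> 20 -> 2 -> 31 -> 24 -> 26
Step 7: curr=44, set curr.next=prev(29) | reversed so far: 44 -> 29 -> 20 -> 2 -> 31 -> 24 -> 26

44 -> 29 -> 20 -> 2 -> 31 -> 24 -> 26 -> None


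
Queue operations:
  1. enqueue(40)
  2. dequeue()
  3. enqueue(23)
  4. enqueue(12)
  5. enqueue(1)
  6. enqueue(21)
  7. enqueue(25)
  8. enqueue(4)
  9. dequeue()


enqueue(40) -> [40]
dequeue()->40, []
enqueue(23) -> [23]
enqueue(12) -> [23, 12]
enqueue(1) -> [23, 12, 1]
enqueue(21) -> [23, 12, 1, 21]
enqueue(25) -> [23, 12, 1, 21, 25]
enqueue(4) -> [23, 12, 1, 21, 25, 4]
dequeue()->23, [12, 1, 21, 25, 4]

Final queue: [12, 1, 21, 25, 4]


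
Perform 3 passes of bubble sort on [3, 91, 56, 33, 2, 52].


Initial: [3, 91, 56, 33, 2, 52]
Pass 1: [3, 56, 33, 2, 52, 91] (4 swaps)
Pass 2: [3, 33, 2, 52, 56, 91] (3 swaps)
Pass 3: [3, 2, 33, 52, 56, 91] (1 swaps)

After 3 passes: [3, 2, 33, 52, 56, 91]


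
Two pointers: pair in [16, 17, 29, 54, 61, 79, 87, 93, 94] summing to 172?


lo=0(16)+hi=8(94)=110
lo=1(17)+hi=8(94)=111
lo=2(29)+hi=8(94)=123
lo=3(54)+hi=8(94)=148
lo=4(61)+hi=8(94)=155
lo=5(79)+hi=8(94)=173
lo=5(79)+hi=7(93)=172

Yes: 79+93=172


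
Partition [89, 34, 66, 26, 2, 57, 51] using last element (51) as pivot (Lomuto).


Pivot: 51
  34 <= 51: swap -> [34, 89, 66, 26, 2, 57, 51]
  26 <= 51: swap -> [34, 26, 66, 89, 2, 57, 51]
  2 <= 51: swap -> [34, 26, 2, 89, 66, 57, 51]
Place pivot at 3: [34, 26, 2, 51, 66, 57, 89]

Partitioned: [34, 26, 2, 51, 66, 57, 89]


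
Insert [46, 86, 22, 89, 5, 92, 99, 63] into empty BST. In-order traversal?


Insert 46: root
Insert 86: R from 46
Insert 22: L from 46
Insert 89: R from 46 -> R from 86
Insert 5: L from 46 -> L from 22
Insert 92: R from 46 -> R from 86 -> R from 89
Insert 99: R from 46 -> R from 86 -> R from 89 -> R from 92
Insert 63: R from 46 -> L from 86

In-order: [5, 22, 46, 63, 86, 89, 92, 99]


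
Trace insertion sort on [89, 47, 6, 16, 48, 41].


Initial: [89, 47, 6, 16, 48, 41]
Insert 47: [47, 89, 6, 16, 48, 41]
Insert 6: [6, 47, 89, 16, 48, 41]
Insert 16: [6, 16, 47, 89, 48, 41]
Insert 48: [6, 16, 47, 48, 89, 41]
Insert 41: [6, 16, 41, 47, 48, 89]

Sorted: [6, 16, 41, 47, 48, 89]


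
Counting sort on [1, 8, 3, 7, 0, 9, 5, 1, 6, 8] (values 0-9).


Input: [1, 8, 3, 7, 0, 9, 5, 1, 6, 8]
Counts: [1, 2, 0, 1, 0, 1, 1, 1, 2, 1]

Sorted: [0, 1, 1, 3, 5, 6, 7, 8, 8, 9]


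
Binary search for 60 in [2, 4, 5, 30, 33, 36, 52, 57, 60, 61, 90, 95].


Step 1: lo=0, hi=11, mid=5, val=36
Step 2: lo=6, hi=11, mid=8, val=60

Found at index 8


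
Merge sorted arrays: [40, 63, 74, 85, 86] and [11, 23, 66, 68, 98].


Take 11 from B
Take 23 from B
Take 40 from A
Take 63 from A
Take 66 from B
Take 68 from B
Take 74 from A
Take 85 from A
Take 86 from A

Merged: [11, 23, 40, 63, 66, 68, 74, 85, 86, 98]


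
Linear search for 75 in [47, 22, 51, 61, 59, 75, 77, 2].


i=0: 47!=75
i=1: 22!=75
i=2: 51!=75
i=3: 61!=75
i=4: 59!=75
i=5: 75==75 found!

Found at 5, 6 comps


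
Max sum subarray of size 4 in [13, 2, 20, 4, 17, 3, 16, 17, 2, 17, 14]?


[0:4]: 39
[1:5]: 43
[2:6]: 44
[3:7]: 40
[4:8]: 53
[5:9]: 38
[6:10]: 52
[7:11]: 50

Max: 53 at [4:8]


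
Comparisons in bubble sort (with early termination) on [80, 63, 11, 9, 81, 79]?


Algorithm: bubble sort (with early termination)
Input: [80, 63, 11, 9, 81, 79]
Sorted: [9, 11, 63, 79, 80, 81]

14


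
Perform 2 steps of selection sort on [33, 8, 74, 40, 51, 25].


Initial: [33, 8, 74, 40, 51, 25]
Step 1: min=8 at 1
  Swap: [8, 33, 74, 40, 51, 25]
Step 2: min=25 at 5
  Swap: [8, 25, 74, 40, 51, 33]

After 2 steps: [8, 25, 74, 40, 51, 33]


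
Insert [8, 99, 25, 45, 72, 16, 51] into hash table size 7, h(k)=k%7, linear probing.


Insert 8: h=1 -> slot 1
Insert 99: h=1, 1 probes -> slot 2
Insert 25: h=4 -> slot 4
Insert 45: h=3 -> slot 3
Insert 72: h=2, 3 probes -> slot 5
Insert 16: h=2, 4 probes -> slot 6
Insert 51: h=2, 5 probes -> slot 0

Table: [51, 8, 99, 45, 25, 72, 16]


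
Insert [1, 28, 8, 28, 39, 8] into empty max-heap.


Insert 1: [1]
Insert 28: [28, 1]
Insert 8: [28, 1, 8]
Insert 28: [28, 28, 8, 1]
Insert 39: [39, 28, 8, 1, 28]
Insert 8: [39, 28, 8, 1, 28, 8]

Final heap: [39, 28, 8, 1, 28, 8]


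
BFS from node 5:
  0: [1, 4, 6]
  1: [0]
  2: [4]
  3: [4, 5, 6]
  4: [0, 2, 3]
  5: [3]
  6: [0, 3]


Visit 5, enqueue [3]
Visit 3, enqueue [4, 6]
Visit 4, enqueue [0, 2]
Visit 6, enqueue []
Visit 0, enqueue [1]
Visit 2, enqueue []
Visit 1, enqueue []

BFS order: [5, 3, 4, 6, 0, 2, 1]


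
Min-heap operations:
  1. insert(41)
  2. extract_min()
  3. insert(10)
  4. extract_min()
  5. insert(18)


insert(41) -> [41]
extract_min()->41, []
insert(10) -> [10]
extract_min()->10, []
insert(18) -> [18]

Final heap: [18]


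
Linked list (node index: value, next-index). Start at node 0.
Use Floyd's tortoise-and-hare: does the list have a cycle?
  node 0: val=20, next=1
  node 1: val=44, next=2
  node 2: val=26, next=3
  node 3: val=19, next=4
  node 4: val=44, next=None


Floyd's tortoise (slow, +1) and hare (fast, +2):
  init: slow=0, fast=0
  step 1: slow=1, fast=2
  step 2: slow=2, fast=4
  step 3: fast -> None, no cycle

Cycle: no


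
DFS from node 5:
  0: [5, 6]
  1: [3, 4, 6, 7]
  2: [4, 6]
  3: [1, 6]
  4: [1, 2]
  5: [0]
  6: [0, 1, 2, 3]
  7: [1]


Visit 5, push [0]
Visit 0, push [6]
Visit 6, push [3, 2, 1]
Visit 1, push [7, 4, 3]
Visit 3, push []
Visit 4, push [2]
Visit 2, push []
Visit 7, push []

DFS order: [5, 0, 6, 1, 3, 4, 2, 7]


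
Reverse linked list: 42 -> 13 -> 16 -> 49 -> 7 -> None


Step 1: curr=42, set curr.next=prev(None) | reversed so far: 42
Step 2: curr=13, set curr.next=prev(42) | reversed so far: 13 -> 42
Step 3: curr=16, set curr.next=prev(13) | reversed so far: 16 -> 13 -> 42
Step 4: curr=49, set curr.next=prev(16) | reversed so far: 49 -> 16 -> 13 -> 42
Step 5: curr=7, set curr.next=prev(49) | reversed so far: 7 -> 49 -> 16 -> 13 -> 42

7 -> 49 -> 16 -> 13 -> 42 -> None


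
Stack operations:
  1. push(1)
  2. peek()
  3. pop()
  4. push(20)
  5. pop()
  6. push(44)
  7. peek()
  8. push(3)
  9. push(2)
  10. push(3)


push(1) -> [1]
peek()->1
pop()->1, []
push(20) -> [20]
pop()->20, []
push(44) -> [44]
peek()->44
push(3) -> [44, 3]
push(2) -> [44, 3, 2]
push(3) -> [44, 3, 2, 3]

Final stack: [44, 3, 2, 3]


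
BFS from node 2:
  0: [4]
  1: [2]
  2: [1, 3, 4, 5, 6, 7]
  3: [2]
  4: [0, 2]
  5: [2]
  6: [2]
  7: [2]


Visit 2, enqueue [1, 3, 4, 5, 6, 7]
Visit 1, enqueue []
Visit 3, enqueue []
Visit 4, enqueue [0]
Visit 5, enqueue []
Visit 6, enqueue []
Visit 7, enqueue []
Visit 0, enqueue []

BFS order: [2, 1, 3, 4, 5, 6, 7, 0]


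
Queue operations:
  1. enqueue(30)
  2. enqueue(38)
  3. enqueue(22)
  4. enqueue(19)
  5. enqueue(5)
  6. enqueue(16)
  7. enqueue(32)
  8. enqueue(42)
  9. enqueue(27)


enqueue(30) -> [30]
enqueue(38) -> [30, 38]
enqueue(22) -> [30, 38, 22]
enqueue(19) -> [30, 38, 22, 19]
enqueue(5) -> [30, 38, 22, 19, 5]
enqueue(16) -> [30, 38, 22, 19, 5, 16]
enqueue(32) -> [30, 38, 22, 19, 5, 16, 32]
enqueue(42) -> [30, 38, 22, 19, 5, 16, 32, 42]
enqueue(27) -> [30, 38, 22, 19, 5, 16, 32, 42, 27]

Final queue: [30, 38, 22, 19, 5, 16, 32, 42, 27]


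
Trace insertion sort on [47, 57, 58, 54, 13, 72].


Initial: [47, 57, 58, 54, 13, 72]
Insert 57: [47, 57, 58, 54, 13, 72]
Insert 58: [47, 57, 58, 54, 13, 72]
Insert 54: [47, 54, 57, 58, 13, 72]
Insert 13: [13, 47, 54, 57, 58, 72]
Insert 72: [13, 47, 54, 57, 58, 72]

Sorted: [13, 47, 54, 57, 58, 72]


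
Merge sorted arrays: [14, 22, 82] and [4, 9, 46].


Take 4 from B
Take 9 from B
Take 14 from A
Take 22 from A
Take 46 from B

Merged: [4, 9, 14, 22, 46, 82]


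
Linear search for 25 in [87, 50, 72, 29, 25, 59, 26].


i=0: 87!=25
i=1: 50!=25
i=2: 72!=25
i=3: 29!=25
i=4: 25==25 found!

Found at 4, 5 comps


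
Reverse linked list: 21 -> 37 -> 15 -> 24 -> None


Step 1: curr=21, set curr.next=prev(None) | reversed so far: 21
Step 2: curr=37, set curr.next=prev(21) | reversed so far: 37 -> 21
Step 3: curr=15, set curr.next=prev(37) | reversed so far: 15 -> 37 -> 21
Step 4: curr=24, set curr.next=prev(15) | reversed so far: 24 -> 15 -> 37 -> 21

24 -> 15 -> 37 -> 21 -> None


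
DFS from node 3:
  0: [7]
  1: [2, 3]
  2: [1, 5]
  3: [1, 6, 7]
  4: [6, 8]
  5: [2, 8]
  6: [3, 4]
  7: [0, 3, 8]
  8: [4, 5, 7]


Visit 3, push [7, 6, 1]
Visit 1, push [2]
Visit 2, push [5]
Visit 5, push [8]
Visit 8, push [7, 4]
Visit 4, push [6]
Visit 6, push []
Visit 7, push [0]
Visit 0, push []

DFS order: [3, 1, 2, 5, 8, 4, 6, 7, 0]


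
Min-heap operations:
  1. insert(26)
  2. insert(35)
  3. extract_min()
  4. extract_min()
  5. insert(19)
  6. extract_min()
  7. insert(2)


insert(26) -> [26]
insert(35) -> [26, 35]
extract_min()->26, [35]
extract_min()->35, []
insert(19) -> [19]
extract_min()->19, []
insert(2) -> [2]

Final heap: [2]


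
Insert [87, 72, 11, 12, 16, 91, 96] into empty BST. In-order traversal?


Insert 87: root
Insert 72: L from 87
Insert 11: L from 87 -> L from 72
Insert 12: L from 87 -> L from 72 -> R from 11
Insert 16: L from 87 -> L from 72 -> R from 11 -> R from 12
Insert 91: R from 87
Insert 96: R from 87 -> R from 91

In-order: [11, 12, 16, 72, 87, 91, 96]


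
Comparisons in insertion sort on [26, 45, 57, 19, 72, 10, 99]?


Algorithm: insertion sort
Input: [26, 45, 57, 19, 72, 10, 99]
Sorted: [10, 19, 26, 45, 57, 72, 99]

12


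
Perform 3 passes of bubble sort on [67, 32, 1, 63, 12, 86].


Initial: [67, 32, 1, 63, 12, 86]
Pass 1: [32, 1, 63, 12, 67, 86] (4 swaps)
Pass 2: [1, 32, 12, 63, 67, 86] (2 swaps)
Pass 3: [1, 12, 32, 63, 67, 86] (1 swaps)

After 3 passes: [1, 12, 32, 63, 67, 86]


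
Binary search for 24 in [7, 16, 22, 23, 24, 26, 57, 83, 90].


Step 1: lo=0, hi=8, mid=4, val=24

Found at index 4


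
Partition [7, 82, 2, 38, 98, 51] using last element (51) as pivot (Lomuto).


Pivot: 51
  7 <= 51: advance i (no swap)
  2 <= 51: swap -> [7, 2, 82, 38, 98, 51]
  38 <= 51: swap -> [7, 2, 38, 82, 98, 51]
Place pivot at 3: [7, 2, 38, 51, 98, 82]

Partitioned: [7, 2, 38, 51, 98, 82]


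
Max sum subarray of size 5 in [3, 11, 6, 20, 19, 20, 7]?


[0:5]: 59
[1:6]: 76
[2:7]: 72

Max: 76 at [1:6]


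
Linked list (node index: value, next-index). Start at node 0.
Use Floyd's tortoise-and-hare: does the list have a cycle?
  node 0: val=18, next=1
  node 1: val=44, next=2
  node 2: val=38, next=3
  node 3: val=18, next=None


Floyd's tortoise (slow, +1) and hare (fast, +2):
  init: slow=0, fast=0
  step 1: slow=1, fast=2
  step 2: fast 2->3->None, no cycle

Cycle: no


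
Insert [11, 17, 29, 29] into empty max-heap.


Insert 11: [11]
Insert 17: [17, 11]
Insert 29: [29, 11, 17]
Insert 29: [29, 29, 17, 11]

Final heap: [29, 29, 17, 11]


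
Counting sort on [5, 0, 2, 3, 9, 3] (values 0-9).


Input: [5, 0, 2, 3, 9, 3]
Counts: [1, 0, 1, 2, 0, 1, 0, 0, 0, 1]

Sorted: [0, 2, 3, 3, 5, 9]


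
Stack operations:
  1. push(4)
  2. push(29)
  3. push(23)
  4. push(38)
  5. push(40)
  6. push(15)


push(4) -> [4]
push(29) -> [4, 29]
push(23) -> [4, 29, 23]
push(38) -> [4, 29, 23, 38]
push(40) -> [4, 29, 23, 38, 40]
push(15) -> [4, 29, 23, 38, 40, 15]

Final stack: [4, 29, 23, 38, 40, 15]


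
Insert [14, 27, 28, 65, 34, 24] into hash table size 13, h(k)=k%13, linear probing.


Insert 14: h=1 -> slot 1
Insert 27: h=1, 1 probes -> slot 2
Insert 28: h=2, 1 probes -> slot 3
Insert 65: h=0 -> slot 0
Insert 34: h=8 -> slot 8
Insert 24: h=11 -> slot 11

Table: [65, 14, 27, 28, None, None, None, None, 34, None, None, 24, None]


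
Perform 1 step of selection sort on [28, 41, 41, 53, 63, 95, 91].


Initial: [28, 41, 41, 53, 63, 95, 91]
Step 1: min=28 at 0
  Swap: [28, 41, 41, 53, 63, 95, 91]

After 1 step: [28, 41, 41, 53, 63, 95, 91]


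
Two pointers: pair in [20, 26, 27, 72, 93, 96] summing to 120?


lo=0(20)+hi=5(96)=116
lo=1(26)+hi=5(96)=122
lo=1(26)+hi=4(93)=119
lo=2(27)+hi=4(93)=120

Yes: 27+93=120


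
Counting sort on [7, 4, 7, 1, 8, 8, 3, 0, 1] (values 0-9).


Input: [7, 4, 7, 1, 8, 8, 3, 0, 1]
Counts: [1, 2, 0, 1, 1, 0, 0, 2, 2, 0]

Sorted: [0, 1, 1, 3, 4, 7, 7, 8, 8]


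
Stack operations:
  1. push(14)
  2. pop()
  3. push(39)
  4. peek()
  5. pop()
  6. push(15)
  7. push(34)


push(14) -> [14]
pop()->14, []
push(39) -> [39]
peek()->39
pop()->39, []
push(15) -> [15]
push(34) -> [15, 34]

Final stack: [15, 34]


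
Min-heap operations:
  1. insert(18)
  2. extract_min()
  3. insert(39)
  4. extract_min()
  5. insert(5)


insert(18) -> [18]
extract_min()->18, []
insert(39) -> [39]
extract_min()->39, []
insert(5) -> [5]

Final heap: [5]


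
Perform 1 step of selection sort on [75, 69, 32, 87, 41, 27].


Initial: [75, 69, 32, 87, 41, 27]
Step 1: min=27 at 5
  Swap: [27, 69, 32, 87, 41, 75]

After 1 step: [27, 69, 32, 87, 41, 75]


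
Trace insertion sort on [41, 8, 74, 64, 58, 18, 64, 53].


Initial: [41, 8, 74, 64, 58, 18, 64, 53]
Insert 8: [8, 41, 74, 64, 58, 18, 64, 53]
Insert 74: [8, 41, 74, 64, 58, 18, 64, 53]
Insert 64: [8, 41, 64, 74, 58, 18, 64, 53]
Insert 58: [8, 41, 58, 64, 74, 18, 64, 53]
Insert 18: [8, 18, 41, 58, 64, 74, 64, 53]
Insert 64: [8, 18, 41, 58, 64, 64, 74, 53]
Insert 53: [8, 18, 41, 53, 58, 64, 64, 74]

Sorted: [8, 18, 41, 53, 58, 64, 64, 74]


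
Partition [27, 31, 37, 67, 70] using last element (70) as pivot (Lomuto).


Pivot: 70
  27 <= 70: advance i (no swap)
  31 <= 70: advance i (no swap)
  37 <= 70: advance i (no swap)
  67 <= 70: advance i (no swap)
Place pivot at 4: [27, 31, 37, 67, 70]

Partitioned: [27, 31, 37, 67, 70]


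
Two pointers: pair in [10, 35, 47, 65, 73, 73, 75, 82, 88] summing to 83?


lo=0(10)+hi=8(88)=98
lo=0(10)+hi=7(82)=92
lo=0(10)+hi=6(75)=85
lo=0(10)+hi=5(73)=83

Yes: 10+73=83


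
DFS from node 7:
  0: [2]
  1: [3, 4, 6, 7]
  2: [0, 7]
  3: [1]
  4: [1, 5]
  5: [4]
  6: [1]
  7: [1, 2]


Visit 7, push [2, 1]
Visit 1, push [6, 4, 3]
Visit 3, push []
Visit 4, push [5]
Visit 5, push []
Visit 6, push []
Visit 2, push [0]
Visit 0, push []

DFS order: [7, 1, 3, 4, 5, 6, 2, 0]


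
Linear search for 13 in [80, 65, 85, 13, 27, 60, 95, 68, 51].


i=0: 80!=13
i=1: 65!=13
i=2: 85!=13
i=3: 13==13 found!

Found at 3, 4 comps


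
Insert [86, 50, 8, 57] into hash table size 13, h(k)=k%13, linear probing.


Insert 86: h=8 -> slot 8
Insert 50: h=11 -> slot 11
Insert 8: h=8, 1 probes -> slot 9
Insert 57: h=5 -> slot 5

Table: [None, None, None, None, None, 57, None, None, 86, 8, None, 50, None]


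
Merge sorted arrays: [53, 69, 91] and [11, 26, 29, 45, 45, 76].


Take 11 from B
Take 26 from B
Take 29 from B
Take 45 from B
Take 45 from B
Take 53 from A
Take 69 from A
Take 76 from B

Merged: [11, 26, 29, 45, 45, 53, 69, 76, 91]


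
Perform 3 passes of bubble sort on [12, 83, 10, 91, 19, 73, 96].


Initial: [12, 83, 10, 91, 19, 73, 96]
Pass 1: [12, 10, 83, 19, 73, 91, 96] (3 swaps)
Pass 2: [10, 12, 19, 73, 83, 91, 96] (3 swaps)
Pass 3: [10, 12, 19, 73, 83, 91, 96] (0 swaps)

After 3 passes: [10, 12, 19, 73, 83, 91, 96]


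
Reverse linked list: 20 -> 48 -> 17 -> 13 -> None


Step 1: curr=20, set curr.next=prev(None) | reversed so far: 20
Step 2: curr=48, set curr.next=prev(20) | reversed so far: 48 -> 20
Step 3: curr=17, set curr.next=prev(48) | reversed so far: 17 -> 48 -> 20
Step 4: curr=13, set curr.next=prev(17) | reversed so far: 13 -> 17 -> 48 -> 20

13 -> 17 -> 48 -> 20 -> None


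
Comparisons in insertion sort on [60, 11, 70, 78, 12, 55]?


Algorithm: insertion sort
Input: [60, 11, 70, 78, 12, 55]
Sorted: [11, 12, 55, 60, 70, 78]

11


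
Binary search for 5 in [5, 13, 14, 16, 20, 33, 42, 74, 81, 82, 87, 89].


Step 1: lo=0, hi=11, mid=5, val=33
Step 2: lo=0, hi=4, mid=2, val=14
Step 3: lo=0, hi=1, mid=0, val=5

Found at index 0


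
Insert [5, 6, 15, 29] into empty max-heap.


Insert 5: [5]
Insert 6: [6, 5]
Insert 15: [15, 5, 6]
Insert 29: [29, 15, 6, 5]

Final heap: [29, 15, 6, 5]


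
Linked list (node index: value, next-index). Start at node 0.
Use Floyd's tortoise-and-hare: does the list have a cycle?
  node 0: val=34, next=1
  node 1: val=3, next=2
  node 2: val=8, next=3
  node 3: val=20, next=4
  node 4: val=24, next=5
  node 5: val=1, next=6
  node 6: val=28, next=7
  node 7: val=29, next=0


Floyd's tortoise (slow, +1) and hare (fast, +2):
  init: slow=0, fast=0
  step 1: slow=1, fast=2
  step 2: slow=2, fast=4
  step 3: slow=3, fast=6
  step 4: slow=4, fast=0
  step 5: slow=5, fast=2
  step 6: slow=6, fast=4
  step 7: slow=7, fast=6
  step 8: slow=0, fast=0
  slow == fast at node 0: cycle detected

Cycle: yes


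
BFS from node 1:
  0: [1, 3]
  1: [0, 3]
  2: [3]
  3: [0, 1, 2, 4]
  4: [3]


Visit 1, enqueue [0, 3]
Visit 0, enqueue []
Visit 3, enqueue [2, 4]
Visit 2, enqueue []
Visit 4, enqueue []

BFS order: [1, 0, 3, 2, 4]


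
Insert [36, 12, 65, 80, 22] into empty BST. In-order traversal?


Insert 36: root
Insert 12: L from 36
Insert 65: R from 36
Insert 80: R from 36 -> R from 65
Insert 22: L from 36 -> R from 12

In-order: [12, 22, 36, 65, 80]


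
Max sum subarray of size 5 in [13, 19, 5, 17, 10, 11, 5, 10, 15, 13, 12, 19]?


[0:5]: 64
[1:6]: 62
[2:7]: 48
[3:8]: 53
[4:9]: 51
[5:10]: 54
[6:11]: 55
[7:12]: 69

Max: 69 at [7:12]


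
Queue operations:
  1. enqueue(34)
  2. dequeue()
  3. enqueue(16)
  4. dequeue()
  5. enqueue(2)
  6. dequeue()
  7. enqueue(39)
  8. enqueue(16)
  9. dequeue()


enqueue(34) -> [34]
dequeue()->34, []
enqueue(16) -> [16]
dequeue()->16, []
enqueue(2) -> [2]
dequeue()->2, []
enqueue(39) -> [39]
enqueue(16) -> [39, 16]
dequeue()->39, [16]

Final queue: [16]


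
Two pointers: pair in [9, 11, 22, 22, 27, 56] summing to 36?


lo=0(9)+hi=5(56)=65
lo=0(9)+hi=4(27)=36

Yes: 9+27=36


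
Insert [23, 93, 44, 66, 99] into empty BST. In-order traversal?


Insert 23: root
Insert 93: R from 23
Insert 44: R from 23 -> L from 93
Insert 66: R from 23 -> L from 93 -> R from 44
Insert 99: R from 23 -> R from 93

In-order: [23, 44, 66, 93, 99]


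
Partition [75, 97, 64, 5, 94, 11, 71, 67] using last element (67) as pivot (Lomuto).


Pivot: 67
  64 <= 67: swap -> [64, 97, 75, 5, 94, 11, 71, 67]
  5 <= 67: swap -> [64, 5, 75, 97, 94, 11, 71, 67]
  11 <= 67: swap -> [64, 5, 11, 97, 94, 75, 71, 67]
Place pivot at 3: [64, 5, 11, 67, 94, 75, 71, 97]

Partitioned: [64, 5, 11, 67, 94, 75, 71, 97]


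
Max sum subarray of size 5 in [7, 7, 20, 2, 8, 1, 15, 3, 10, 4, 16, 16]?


[0:5]: 44
[1:6]: 38
[2:7]: 46
[3:8]: 29
[4:9]: 37
[5:10]: 33
[6:11]: 48
[7:12]: 49

Max: 49 at [7:12]


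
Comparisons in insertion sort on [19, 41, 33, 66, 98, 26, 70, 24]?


Algorithm: insertion sort
Input: [19, 41, 33, 66, 98, 26, 70, 24]
Sorted: [19, 24, 26, 33, 41, 66, 70, 98]

19


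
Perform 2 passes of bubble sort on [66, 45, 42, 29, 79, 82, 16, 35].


Initial: [66, 45, 42, 29, 79, 82, 16, 35]
Pass 1: [45, 42, 29, 66, 79, 16, 35, 82] (5 swaps)
Pass 2: [42, 29, 45, 66, 16, 35, 79, 82] (4 swaps)

After 2 passes: [42, 29, 45, 66, 16, 35, 79, 82]


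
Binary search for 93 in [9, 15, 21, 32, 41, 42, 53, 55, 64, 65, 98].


Step 1: lo=0, hi=10, mid=5, val=42
Step 2: lo=6, hi=10, mid=8, val=64
Step 3: lo=9, hi=10, mid=9, val=65
Step 4: lo=10, hi=10, mid=10, val=98

Not found


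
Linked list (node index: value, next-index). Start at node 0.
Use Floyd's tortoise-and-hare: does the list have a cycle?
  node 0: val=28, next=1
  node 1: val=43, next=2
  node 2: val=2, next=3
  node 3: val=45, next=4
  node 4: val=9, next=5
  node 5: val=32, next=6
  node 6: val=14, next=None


Floyd's tortoise (slow, +1) and hare (fast, +2):
  init: slow=0, fast=0
  step 1: slow=1, fast=2
  step 2: slow=2, fast=4
  step 3: slow=3, fast=6
  step 4: fast -> None, no cycle

Cycle: no


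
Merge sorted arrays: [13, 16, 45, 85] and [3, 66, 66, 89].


Take 3 from B
Take 13 from A
Take 16 from A
Take 45 from A
Take 66 from B
Take 66 from B
Take 85 from A

Merged: [3, 13, 16, 45, 66, 66, 85, 89]


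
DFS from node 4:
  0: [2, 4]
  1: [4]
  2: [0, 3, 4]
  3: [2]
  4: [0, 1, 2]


Visit 4, push [2, 1, 0]
Visit 0, push [2]
Visit 2, push [3]
Visit 3, push []
Visit 1, push []

DFS order: [4, 0, 2, 3, 1]


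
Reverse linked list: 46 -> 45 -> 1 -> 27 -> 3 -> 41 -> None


Step 1: curr=46, set curr.next=prev(None) | reversed so far: 46
Step 2: curr=45, set curr.next=prev(46) | reversed so far: 45 -> 46
Step 3: curr=1, set curr.next=prev(45) | reversed so far: 1 -> 45 -> 46
Step 4: curr=27, set curr.next=prev(1) | reversed so far: 27 -> 1 -> 45 -> 46
Step 5: curr=3, set curr.next=prev(27) | reversed so far: 3 -> 27 -> 1 -> 45 -> 46
Step 6: curr=41, set curr.next=prev(3) | reversed so far: 41 -> 3 -> 27 -> 1 -> 45 -> 46

41 -> 3 -> 27 -> 1 -> 45 -> 46 -> None


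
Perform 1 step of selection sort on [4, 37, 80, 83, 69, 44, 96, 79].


Initial: [4, 37, 80, 83, 69, 44, 96, 79]
Step 1: min=4 at 0
  Swap: [4, 37, 80, 83, 69, 44, 96, 79]

After 1 step: [4, 37, 80, 83, 69, 44, 96, 79]


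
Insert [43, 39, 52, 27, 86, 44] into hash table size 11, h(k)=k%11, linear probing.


Insert 43: h=10 -> slot 10
Insert 39: h=6 -> slot 6
Insert 52: h=8 -> slot 8
Insert 27: h=5 -> slot 5
Insert 86: h=9 -> slot 9
Insert 44: h=0 -> slot 0

Table: [44, None, None, None, None, 27, 39, None, 52, 86, 43]


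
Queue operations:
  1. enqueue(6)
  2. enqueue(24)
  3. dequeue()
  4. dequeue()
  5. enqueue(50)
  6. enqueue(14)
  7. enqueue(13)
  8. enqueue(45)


enqueue(6) -> [6]
enqueue(24) -> [6, 24]
dequeue()->6, [24]
dequeue()->24, []
enqueue(50) -> [50]
enqueue(14) -> [50, 14]
enqueue(13) -> [50, 14, 13]
enqueue(45) -> [50, 14, 13, 45]

Final queue: [50, 14, 13, 45]


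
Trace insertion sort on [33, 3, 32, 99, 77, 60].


Initial: [33, 3, 32, 99, 77, 60]
Insert 3: [3, 33, 32, 99, 77, 60]
Insert 32: [3, 32, 33, 99, 77, 60]
Insert 99: [3, 32, 33, 99, 77, 60]
Insert 77: [3, 32, 33, 77, 99, 60]
Insert 60: [3, 32, 33, 60, 77, 99]

Sorted: [3, 32, 33, 60, 77, 99]


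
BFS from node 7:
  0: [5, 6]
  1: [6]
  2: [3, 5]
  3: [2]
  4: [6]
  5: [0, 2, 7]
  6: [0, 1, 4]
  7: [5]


Visit 7, enqueue [5]
Visit 5, enqueue [0, 2]
Visit 0, enqueue [6]
Visit 2, enqueue [3]
Visit 6, enqueue [1, 4]
Visit 3, enqueue []
Visit 1, enqueue []
Visit 4, enqueue []

BFS order: [7, 5, 0, 2, 6, 3, 1, 4]


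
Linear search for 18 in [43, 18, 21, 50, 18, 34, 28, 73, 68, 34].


i=0: 43!=18
i=1: 18==18 found!

Found at 1, 2 comps


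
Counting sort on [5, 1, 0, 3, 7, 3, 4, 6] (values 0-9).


Input: [5, 1, 0, 3, 7, 3, 4, 6]
Counts: [1, 1, 0, 2, 1, 1, 1, 1, 0, 0]

Sorted: [0, 1, 3, 3, 4, 5, 6, 7]


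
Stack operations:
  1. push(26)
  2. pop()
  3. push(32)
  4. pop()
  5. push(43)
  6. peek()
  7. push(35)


push(26) -> [26]
pop()->26, []
push(32) -> [32]
pop()->32, []
push(43) -> [43]
peek()->43
push(35) -> [43, 35]

Final stack: [43, 35]


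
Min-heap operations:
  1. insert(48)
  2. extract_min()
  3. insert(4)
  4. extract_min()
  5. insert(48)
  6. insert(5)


insert(48) -> [48]
extract_min()->48, []
insert(4) -> [4]
extract_min()->4, []
insert(48) -> [48]
insert(5) -> [5, 48]

Final heap: [5, 48]


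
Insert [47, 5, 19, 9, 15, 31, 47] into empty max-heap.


Insert 47: [47]
Insert 5: [47, 5]
Insert 19: [47, 5, 19]
Insert 9: [47, 9, 19, 5]
Insert 15: [47, 15, 19, 5, 9]
Insert 31: [47, 15, 31, 5, 9, 19]
Insert 47: [47, 15, 47, 5, 9, 19, 31]

Final heap: [47, 15, 47, 5, 9, 19, 31]


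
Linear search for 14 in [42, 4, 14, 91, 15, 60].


i=0: 42!=14
i=1: 4!=14
i=2: 14==14 found!

Found at 2, 3 comps


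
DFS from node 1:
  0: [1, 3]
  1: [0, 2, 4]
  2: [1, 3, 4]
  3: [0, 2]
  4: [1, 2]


Visit 1, push [4, 2, 0]
Visit 0, push [3]
Visit 3, push [2]
Visit 2, push [4]
Visit 4, push []

DFS order: [1, 0, 3, 2, 4]


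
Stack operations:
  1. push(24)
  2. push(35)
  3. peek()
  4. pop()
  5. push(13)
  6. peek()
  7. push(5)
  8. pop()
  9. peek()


push(24) -> [24]
push(35) -> [24, 35]
peek()->35
pop()->35, [24]
push(13) -> [24, 13]
peek()->13
push(5) -> [24, 13, 5]
pop()->5, [24, 13]
peek()->13

Final stack: [24, 13]


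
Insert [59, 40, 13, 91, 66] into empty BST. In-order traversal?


Insert 59: root
Insert 40: L from 59
Insert 13: L from 59 -> L from 40
Insert 91: R from 59
Insert 66: R from 59 -> L from 91

In-order: [13, 40, 59, 66, 91]


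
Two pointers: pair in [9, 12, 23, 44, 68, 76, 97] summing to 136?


lo=0(9)+hi=6(97)=106
lo=1(12)+hi=6(97)=109
lo=2(23)+hi=6(97)=120
lo=3(44)+hi=6(97)=141
lo=3(44)+hi=5(76)=120
lo=4(68)+hi=5(76)=144

No pair found


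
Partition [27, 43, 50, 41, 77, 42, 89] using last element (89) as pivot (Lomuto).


Pivot: 89
  27 <= 89: advance i (no swap)
  43 <= 89: advance i (no swap)
  50 <= 89: advance i (no swap)
  41 <= 89: advance i (no swap)
  77 <= 89: advance i (no swap)
  42 <= 89: advance i (no swap)
Place pivot at 6: [27, 43, 50, 41, 77, 42, 89]

Partitioned: [27, 43, 50, 41, 77, 42, 89]


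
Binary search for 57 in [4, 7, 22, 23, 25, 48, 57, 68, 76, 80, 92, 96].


Step 1: lo=0, hi=11, mid=5, val=48
Step 2: lo=6, hi=11, mid=8, val=76
Step 3: lo=6, hi=7, mid=6, val=57

Found at index 6


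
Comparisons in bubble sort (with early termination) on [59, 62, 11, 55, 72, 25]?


Algorithm: bubble sort (with early termination)
Input: [59, 62, 11, 55, 72, 25]
Sorted: [11, 25, 55, 59, 62, 72]

15


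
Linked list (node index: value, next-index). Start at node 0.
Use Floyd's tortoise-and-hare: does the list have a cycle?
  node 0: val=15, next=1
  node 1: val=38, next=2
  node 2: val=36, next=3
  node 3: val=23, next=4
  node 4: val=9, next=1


Floyd's tortoise (slow, +1) and hare (fast, +2):
  init: slow=0, fast=0
  step 1: slow=1, fast=2
  step 2: slow=2, fast=4
  step 3: slow=3, fast=2
  step 4: slow=4, fast=4
  slow == fast at node 4: cycle detected

Cycle: yes


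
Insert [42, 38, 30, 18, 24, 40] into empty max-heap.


Insert 42: [42]
Insert 38: [42, 38]
Insert 30: [42, 38, 30]
Insert 18: [42, 38, 30, 18]
Insert 24: [42, 38, 30, 18, 24]
Insert 40: [42, 38, 40, 18, 24, 30]

Final heap: [42, 38, 40, 18, 24, 30]


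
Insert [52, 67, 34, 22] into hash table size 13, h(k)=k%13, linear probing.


Insert 52: h=0 -> slot 0
Insert 67: h=2 -> slot 2
Insert 34: h=8 -> slot 8
Insert 22: h=9 -> slot 9

Table: [52, None, 67, None, None, None, None, None, 34, 22, None, None, None]


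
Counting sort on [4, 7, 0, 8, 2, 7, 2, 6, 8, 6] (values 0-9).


Input: [4, 7, 0, 8, 2, 7, 2, 6, 8, 6]
Counts: [1, 0, 2, 0, 1, 0, 2, 2, 2, 0]

Sorted: [0, 2, 2, 4, 6, 6, 7, 7, 8, 8]


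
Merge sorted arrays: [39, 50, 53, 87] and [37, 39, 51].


Take 37 from B
Take 39 from A
Take 39 from B
Take 50 from A
Take 51 from B

Merged: [37, 39, 39, 50, 51, 53, 87]


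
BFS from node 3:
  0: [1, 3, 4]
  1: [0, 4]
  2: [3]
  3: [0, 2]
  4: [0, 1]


Visit 3, enqueue [0, 2]
Visit 0, enqueue [1, 4]
Visit 2, enqueue []
Visit 1, enqueue []
Visit 4, enqueue []

BFS order: [3, 0, 2, 1, 4]


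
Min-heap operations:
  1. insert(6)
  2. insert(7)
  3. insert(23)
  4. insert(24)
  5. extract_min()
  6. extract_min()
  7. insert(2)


insert(6) -> [6]
insert(7) -> [6, 7]
insert(23) -> [6, 7, 23]
insert(24) -> [6, 7, 23, 24]
extract_min()->6, [7, 24, 23]
extract_min()->7, [23, 24]
insert(2) -> [2, 24, 23]

Final heap: [2, 24, 23]


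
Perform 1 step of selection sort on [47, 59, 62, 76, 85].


Initial: [47, 59, 62, 76, 85]
Step 1: min=47 at 0
  Swap: [47, 59, 62, 76, 85]

After 1 step: [47, 59, 62, 76, 85]


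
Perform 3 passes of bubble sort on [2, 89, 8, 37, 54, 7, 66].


Initial: [2, 89, 8, 37, 54, 7, 66]
Pass 1: [2, 8, 37, 54, 7, 66, 89] (5 swaps)
Pass 2: [2, 8, 37, 7, 54, 66, 89] (1 swaps)
Pass 3: [2, 8, 7, 37, 54, 66, 89] (1 swaps)

After 3 passes: [2, 8, 7, 37, 54, 66, 89]


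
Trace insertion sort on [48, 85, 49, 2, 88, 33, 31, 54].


Initial: [48, 85, 49, 2, 88, 33, 31, 54]
Insert 85: [48, 85, 49, 2, 88, 33, 31, 54]
Insert 49: [48, 49, 85, 2, 88, 33, 31, 54]
Insert 2: [2, 48, 49, 85, 88, 33, 31, 54]
Insert 88: [2, 48, 49, 85, 88, 33, 31, 54]
Insert 33: [2, 33, 48, 49, 85, 88, 31, 54]
Insert 31: [2, 31, 33, 48, 49, 85, 88, 54]
Insert 54: [2, 31, 33, 48, 49, 54, 85, 88]

Sorted: [2, 31, 33, 48, 49, 54, 85, 88]


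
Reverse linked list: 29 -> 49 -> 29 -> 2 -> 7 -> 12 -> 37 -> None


Step 1: curr=29, set curr.next=prev(None) | reversed so far: 29
Step 2: curr=49, set curr.next=prev(29) | reversed so far: 49 -> 29
Step 3: curr=29, set curr.next=prev(49) | reversed so far: 29 -> 49 -> 29
Step 4: curr=2, set curr.next=prev(29) | reversed so far: 2 -> 29 -> 49 -> 29
Step 5: curr=7, set curr.next=prev(2) | reversed so far: 7 -> 2 -> 29 -> 49 -> 29
Step 6: curr=12, set curr.next=prev(7) | reversed so far: 12 -> 7 -> 2 -> 29 -> 49 -> 29
Step 7: curr=37, set curr.next=prev(12) | reversed so far: 37 -> 12 -> 7 -> 2 -> 29 -> 49 -> 29

37 -> 12 -> 7 -> 2 -> 29 -> 49 -> 29 -> None


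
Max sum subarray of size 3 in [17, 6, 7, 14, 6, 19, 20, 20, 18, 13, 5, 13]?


[0:3]: 30
[1:4]: 27
[2:5]: 27
[3:6]: 39
[4:7]: 45
[5:8]: 59
[6:9]: 58
[7:10]: 51
[8:11]: 36
[9:12]: 31

Max: 59 at [5:8]


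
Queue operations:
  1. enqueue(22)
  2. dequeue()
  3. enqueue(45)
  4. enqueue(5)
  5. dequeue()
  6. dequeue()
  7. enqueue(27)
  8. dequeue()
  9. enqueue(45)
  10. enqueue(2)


enqueue(22) -> [22]
dequeue()->22, []
enqueue(45) -> [45]
enqueue(5) -> [45, 5]
dequeue()->45, [5]
dequeue()->5, []
enqueue(27) -> [27]
dequeue()->27, []
enqueue(45) -> [45]
enqueue(2) -> [45, 2]

Final queue: [45, 2]


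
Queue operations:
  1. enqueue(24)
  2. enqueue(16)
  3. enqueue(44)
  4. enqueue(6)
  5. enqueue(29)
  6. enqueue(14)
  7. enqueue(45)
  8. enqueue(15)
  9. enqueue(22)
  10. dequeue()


enqueue(24) -> [24]
enqueue(16) -> [24, 16]
enqueue(44) -> [24, 16, 44]
enqueue(6) -> [24, 16, 44, 6]
enqueue(29) -> [24, 16, 44, 6, 29]
enqueue(14) -> [24, 16, 44, 6, 29, 14]
enqueue(45) -> [24, 16, 44, 6, 29, 14, 45]
enqueue(15) -> [24, 16, 44, 6, 29, 14, 45, 15]
enqueue(22) -> [24, 16, 44, 6, 29, 14, 45, 15, 22]
dequeue()->24, [16, 44, 6, 29, 14, 45, 15, 22]

Final queue: [16, 44, 6, 29, 14, 45, 15, 22]


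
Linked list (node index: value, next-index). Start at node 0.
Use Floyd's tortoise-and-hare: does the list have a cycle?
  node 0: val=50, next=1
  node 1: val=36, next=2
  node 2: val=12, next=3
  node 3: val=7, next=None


Floyd's tortoise (slow, +1) and hare (fast, +2):
  init: slow=0, fast=0
  step 1: slow=1, fast=2
  step 2: fast 2->3->None, no cycle

Cycle: no


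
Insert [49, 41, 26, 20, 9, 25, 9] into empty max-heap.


Insert 49: [49]
Insert 41: [49, 41]
Insert 26: [49, 41, 26]
Insert 20: [49, 41, 26, 20]
Insert 9: [49, 41, 26, 20, 9]
Insert 25: [49, 41, 26, 20, 9, 25]
Insert 9: [49, 41, 26, 20, 9, 25, 9]

Final heap: [49, 41, 26, 20, 9, 25, 9]


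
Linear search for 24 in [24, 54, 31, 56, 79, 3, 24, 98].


i=0: 24==24 found!

Found at 0, 1 comps


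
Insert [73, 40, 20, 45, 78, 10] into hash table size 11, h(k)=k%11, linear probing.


Insert 73: h=7 -> slot 7
Insert 40: h=7, 1 probes -> slot 8
Insert 20: h=9 -> slot 9
Insert 45: h=1 -> slot 1
Insert 78: h=1, 1 probes -> slot 2
Insert 10: h=10 -> slot 10

Table: [None, 45, 78, None, None, None, None, 73, 40, 20, 10]


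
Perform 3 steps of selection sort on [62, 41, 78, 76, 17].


Initial: [62, 41, 78, 76, 17]
Step 1: min=17 at 4
  Swap: [17, 41, 78, 76, 62]
Step 2: min=41 at 1
  Swap: [17, 41, 78, 76, 62]
Step 3: min=62 at 4
  Swap: [17, 41, 62, 76, 78]

After 3 steps: [17, 41, 62, 76, 78]
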